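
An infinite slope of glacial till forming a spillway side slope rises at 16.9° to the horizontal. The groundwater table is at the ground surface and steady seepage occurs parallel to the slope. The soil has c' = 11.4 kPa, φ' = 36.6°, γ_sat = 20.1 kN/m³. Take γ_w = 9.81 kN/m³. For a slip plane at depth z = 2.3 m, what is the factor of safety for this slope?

FS = 2.14

With seepage parallel to the slope and the water table at the surface, the effective normal stress on the slip plane uses the buoyant unit weight γ' = γ_sat − γ_w while the driving shear stress uses γ_sat:
FS = [c' + γ' z cos²β tanφ'] / [γ_sat z sinβ cosβ]
γ' = 20.1 − 9.81 = 10.29 kN/m³
Numerator = 11.4 + 10.29·2.3·cos²16.9°·tan36.6° = 11.4 + 10.29·2.3·0.9155·0.7427 = 27.491 kPa
Denominator = 20.1·2.3·sin16.9°·cos16.9° = 20.1·2.3·0.2907·0.9568 = 12.859 kPa
FS = 27.491 / 12.859 = 2.138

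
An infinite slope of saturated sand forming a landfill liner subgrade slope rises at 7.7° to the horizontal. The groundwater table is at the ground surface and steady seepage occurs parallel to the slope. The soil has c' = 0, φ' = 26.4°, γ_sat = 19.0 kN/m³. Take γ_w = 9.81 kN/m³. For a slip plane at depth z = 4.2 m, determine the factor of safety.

With seepage parallel to the slope and the water table at the surface, the effective normal stress on the slip plane uses the buoyant unit weight γ' = γ_sat − γ_w while the driving shear stress uses γ_sat:
FS = [c' + γ' z cos²β tanφ'] / [γ_sat z sinβ cosβ]
(For c' = 0 this reduces to FS = (γ'/γ_sat)·tanφ'/tanβ.)
γ' = 19.0 − 9.81 = 9.19 kN/m³
Numerator = 0.0 + 9.19·4.2·cos²7.7°·tan26.4° = 0.0 + 9.19·4.2·0.9820·0.4964 = 18.816 kPa
Denominator = 19.0·4.2·sin7.7°·cos7.7° = 19.0·4.2·0.1340·0.9910 = 10.596 kPa
FS = 18.816 / 10.596 = 1.776

FS = 1.78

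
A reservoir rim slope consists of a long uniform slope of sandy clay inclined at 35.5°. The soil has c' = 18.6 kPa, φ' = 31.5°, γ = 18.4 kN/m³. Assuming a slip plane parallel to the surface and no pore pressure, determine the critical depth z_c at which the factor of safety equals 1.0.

z_c = 15.18 m

Setting FS = 1.00 in FS = [c' + γz cos²β tanφ'] / [γz sinβ cosβ] and solving for z:
z = c' / [γ cosβ (FS·sinβ − cosβ·tanφ')]
  = 18.6 / [18.4·cos35.5°·(1.00·sin35.5° − cos35.5°·tan31.5°)]
  = 18.6 / [18.4·0.8141·(1.00·0.5807 − 0.8141·0.6128)]
  = 18.6 / 1.2255 = 15.177 m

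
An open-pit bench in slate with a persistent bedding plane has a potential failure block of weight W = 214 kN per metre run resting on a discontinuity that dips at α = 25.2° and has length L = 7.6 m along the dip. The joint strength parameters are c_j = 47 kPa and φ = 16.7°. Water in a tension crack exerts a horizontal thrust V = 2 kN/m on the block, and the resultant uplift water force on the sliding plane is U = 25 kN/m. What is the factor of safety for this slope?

Resolving the block weight along and normal to the plane and applying the Mohr–Coulomb strength on the joint:
N' = W cosα − U − V sinα = 214·cos25.2° − 25 − 2·sin25.2° = 167.8 kN/m
Driving force T = W sinα + V cosα = 214·sin25.2° + 2·cos25.2° = 92.9 kN/m
Resisting force R = c_j·L + N'·tanφ = 47·7.6 + 167.8·tan16.7° = 357.2 + 50.3 = 407.5 kN/m
FS = R / T = 407.5 / 92.9 = 4.386

FS = 4.39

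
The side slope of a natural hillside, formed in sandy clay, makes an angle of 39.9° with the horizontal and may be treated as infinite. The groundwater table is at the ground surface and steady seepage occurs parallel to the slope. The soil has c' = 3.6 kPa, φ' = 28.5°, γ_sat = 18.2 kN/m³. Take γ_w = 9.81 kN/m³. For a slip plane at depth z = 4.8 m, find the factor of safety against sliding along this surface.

FS = 0.38

With seepage parallel to the slope and the water table at the surface, the effective normal stress on the slip plane uses the buoyant unit weight γ' = γ_sat − γ_w while the driving shear stress uses γ_sat:
FS = [c' + γ' z cos²β tanφ'] / [γ_sat z sinβ cosβ]
γ' = 18.2 − 9.81 = 8.39 kN/m³
Numerator = 3.6 + 8.39·4.8·cos²39.9°·tan28.5° = 3.6 + 8.39·4.8·0.5885·0.5430 = 16.469 kPa
Denominator = 18.2·4.8·sin39.9°·cos39.9° = 18.2·4.8·0.6414·0.7672 = 42.990 kPa
FS = 16.469 / 42.990 = 0.383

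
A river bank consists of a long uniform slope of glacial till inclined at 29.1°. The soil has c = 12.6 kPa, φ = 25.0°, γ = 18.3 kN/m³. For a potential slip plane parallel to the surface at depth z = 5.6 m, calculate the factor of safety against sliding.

FS = 1.13

For an infinite slope with a slip plane parallel to the surface (no pore pressure): FS = [c + γz cos²β tanφ] / [γz sinβ cosβ].
γz = 18.3·5.6 = 102.48 kN/m²
Numerator = 12.6 + 102.48·cos²29.1°·tan25.0° = 12.6 + 102.48·0.7635·0.4663 = 49.084 kPa
Denominator = 102.48·sin29.1°·cos29.1° = 102.48·0.4863·0.8738 = 43.549 kPa
FS = 49.084 / 43.549 = 1.127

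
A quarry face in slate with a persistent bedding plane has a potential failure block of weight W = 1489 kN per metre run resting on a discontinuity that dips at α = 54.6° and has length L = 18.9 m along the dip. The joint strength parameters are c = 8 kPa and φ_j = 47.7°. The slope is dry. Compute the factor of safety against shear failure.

Resolving the block weight along and normal to the plane and applying the Mohr–Coulomb strength on the joint:
N' = W cosα = 1489·cos54.6° = 862.5 kN/m
Driving force T = W sinα = 1489·sin54.6° = 1213.7 kN/m
Resisting force R = c·L + N'·tanφ_j = 8·18.9 + 862.5·tan47.7° = 151.2 + 947.9 = 1099.1 kN/m
FS = R / T = 1099.1 / 1213.7 = 0.906

FS = 0.91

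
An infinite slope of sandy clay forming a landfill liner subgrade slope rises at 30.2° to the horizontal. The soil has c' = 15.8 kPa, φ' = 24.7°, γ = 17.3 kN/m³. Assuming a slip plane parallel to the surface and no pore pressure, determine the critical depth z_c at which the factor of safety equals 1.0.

z_c = 10.02 m

Setting FS = 1.00 in FS = [c' + γz cos²β tanφ'] / [γz sinβ cosβ] and solving for z:
z = c' / [γ cosβ (FS·sinβ − cosβ·tanφ')]
  = 15.8 / [17.3·cos30.2°·(1.00·sin30.2° − cos30.2°·tan24.7°)]
  = 15.8 / [17.3·0.8643·(1.00·0.5030 − 0.8643·0.4599)]
  = 15.8 / 1.5774 = 10.016 m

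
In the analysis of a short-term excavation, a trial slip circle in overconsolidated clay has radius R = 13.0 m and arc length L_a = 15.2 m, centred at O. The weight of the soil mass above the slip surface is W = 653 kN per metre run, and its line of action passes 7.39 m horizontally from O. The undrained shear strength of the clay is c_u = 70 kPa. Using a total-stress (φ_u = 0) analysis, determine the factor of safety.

Taking moments about the centre O, the resisting moment is provided by the undrained shear strength acting along the arc:
M_R = c_u·L_a·R = 70·15.20·13.0 = 13832.0 kN·m/m
M_D = W·d = 653·7.39 = 4825.7 kN·m/m
FS = M_R / M_D = 13832.0 / 4825.7 = 2.866

FS = 2.87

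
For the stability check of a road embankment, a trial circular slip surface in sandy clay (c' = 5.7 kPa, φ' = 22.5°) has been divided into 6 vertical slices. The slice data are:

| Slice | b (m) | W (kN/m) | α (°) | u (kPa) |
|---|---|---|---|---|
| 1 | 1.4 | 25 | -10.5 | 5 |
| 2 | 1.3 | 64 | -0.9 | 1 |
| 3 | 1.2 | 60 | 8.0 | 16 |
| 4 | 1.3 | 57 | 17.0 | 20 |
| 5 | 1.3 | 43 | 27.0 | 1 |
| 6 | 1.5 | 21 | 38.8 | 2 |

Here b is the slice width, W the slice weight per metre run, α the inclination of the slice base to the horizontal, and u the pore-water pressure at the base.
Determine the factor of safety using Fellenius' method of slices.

FS = 2.51

Ordinary method of slices: FS = Σ[c'·Δl_i + (W_i cosα_i − u_i·Δl_i)·tanφ'] / Σ W_i sinα_i, with Δl_i = b_i / cosα_i.
Slice 1: Δl = 1.4/cos(-10.5°) = 1.424 m; N'_1 = 25·cos(-10.5°) − 5·1.424 = 17.5; c'Δl = 8.12; W sinα = -4.6
Slice 2: Δl = 1.3/cos(-0.9°) = 1.300 m; N'_2 = 64·cos(-0.9°) − 1·1.300 = 62.7; c'Δl = 7.41; W sinα = -1.0
Slice 3: Δl = 1.2/cos8.0° = 1.212 m; N'_3 = 60·cos8.0° − 16·1.212 = 40.0; c'Δl = 6.91; W sinα = 8.4
Slice 4: Δl = 1.3/cos17.0° = 1.359 m; N'_4 = 57·cos17.0° − 20·1.359 = 27.3; c'Δl = 7.75; W sinα = 16.7
Slice 5: Δl = 1.3/cos27.0° = 1.459 m; N'_5 = 43·cos27.0° − 1·1.459 = 36.9; c'Δl = 8.32; W sinα = 19.5
Slice 6: Δl = 1.5/cos38.8° = 1.925 m; N'_6 = 21·cos38.8° − 2·1.925 = 12.5; c'Δl = 10.97; W sinα = 13.2
Σc'Δl = 49.5 kN/m; ΣN' = 196.9 kN/m; ΣW sinα = 52.1 kN/m
Resisting = 49.5 + 196.9·tan22.5° = 49.5 + 81.5 = 131.0 kN/m
FS = 131.0 / 52.1 = 2.513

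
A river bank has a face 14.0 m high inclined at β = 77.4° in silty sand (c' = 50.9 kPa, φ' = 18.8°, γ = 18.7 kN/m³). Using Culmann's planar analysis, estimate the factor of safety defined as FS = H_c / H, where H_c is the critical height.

H_c = (4c'/γ) · sinβ cosφ' / [1 − cos(β − φ')]
    = (4·50.9/18.7) · sin77.4°·cos18.8° / [1 − cos58.6°]
    = 10.888 · 0.9239 / 0.4790 = 21.00 m
FS = H_c / H = 21.00 / 14.0 = 1.500

FS = 1.50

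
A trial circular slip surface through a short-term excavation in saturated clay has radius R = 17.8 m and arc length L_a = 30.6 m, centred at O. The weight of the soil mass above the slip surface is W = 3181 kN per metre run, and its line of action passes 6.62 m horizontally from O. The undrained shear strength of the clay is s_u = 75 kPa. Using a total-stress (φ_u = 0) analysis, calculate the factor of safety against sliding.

Taking moments about the centre O, the resisting moment is provided by the undrained shear strength acting along the arc:
M_R = s_u·L_a·R = 75·30.60·17.8 = 40851.0 kN·m/m
M_D = W·d = 3181·6.62 = 21058.2 kN·m/m
FS = M_R / M_D = 40851.0 / 21058.2 = 1.940

FS = 1.94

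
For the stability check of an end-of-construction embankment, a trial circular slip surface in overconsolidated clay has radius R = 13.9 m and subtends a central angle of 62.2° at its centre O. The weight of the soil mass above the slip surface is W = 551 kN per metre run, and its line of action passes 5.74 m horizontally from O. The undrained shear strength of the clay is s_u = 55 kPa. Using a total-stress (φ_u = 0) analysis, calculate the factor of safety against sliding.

Taking moments about the centre O, the resisting moment is provided by the undrained shear strength acting along the arc:
Arc length L_a = R·θ = 13.9·(62.2°·π/180) = 13.9·1.0856 = 15.09 m
M_R = s_u·L_a·R = 55·15.09·13.9 = 11536.1 kN·m/m
M_D = W·d = 551·5.74 = 3162.7 kN·m/m
FS = M_R / M_D = 11536.1 / 3162.7 = 3.648

FS = 3.65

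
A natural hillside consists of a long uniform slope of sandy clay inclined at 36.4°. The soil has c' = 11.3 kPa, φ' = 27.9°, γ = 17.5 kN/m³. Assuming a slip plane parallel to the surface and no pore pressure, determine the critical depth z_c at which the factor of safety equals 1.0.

Setting FS = 1.00 in FS = [c' + γz cos²β tanφ'] / [γz sinβ cosβ] and solving for z:
z = c' / [γ cosβ (FS·sinβ − cosβ·tanφ')]
  = 11.3 / [17.5·cos36.4°·(1.00·sin36.4° − cos36.4°·tan27.9°)]
  = 11.3 / [17.5·0.8049·(1.00·0.5934 − 0.8049·0.5295)]
  = 11.3 / 2.3558 = 4.797 m

z_c = 4.80 m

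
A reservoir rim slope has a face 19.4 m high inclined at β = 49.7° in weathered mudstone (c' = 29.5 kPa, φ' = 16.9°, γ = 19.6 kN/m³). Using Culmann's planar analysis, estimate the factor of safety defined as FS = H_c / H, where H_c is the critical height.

FS = 1.42

H_c = (4c'/γ) · sinβ cosφ' / [1 − cos(β − φ')]
    = (4·29.5/19.6) · sin49.7°·cos16.9° / [1 − cos32.8°]
    = 6.020 · 0.7297 / 0.1594 = 27.56 m
FS = H_c / H = 27.56 / 19.4 = 1.420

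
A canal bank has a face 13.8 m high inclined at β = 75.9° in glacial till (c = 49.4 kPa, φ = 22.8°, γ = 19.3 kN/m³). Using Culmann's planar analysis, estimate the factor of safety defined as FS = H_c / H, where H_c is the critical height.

FS = 1.66

H_c = (4c/γ) · sinβ cosφ / [1 − cos(β − φ)]
    = (4·49.4/19.3) · sin75.9°·cos22.8° / [1 − cos53.1°]
    = 10.238 · 0.8941 / 0.3996 = 22.91 m
FS = H_c / H = 22.91 / 13.8 = 1.660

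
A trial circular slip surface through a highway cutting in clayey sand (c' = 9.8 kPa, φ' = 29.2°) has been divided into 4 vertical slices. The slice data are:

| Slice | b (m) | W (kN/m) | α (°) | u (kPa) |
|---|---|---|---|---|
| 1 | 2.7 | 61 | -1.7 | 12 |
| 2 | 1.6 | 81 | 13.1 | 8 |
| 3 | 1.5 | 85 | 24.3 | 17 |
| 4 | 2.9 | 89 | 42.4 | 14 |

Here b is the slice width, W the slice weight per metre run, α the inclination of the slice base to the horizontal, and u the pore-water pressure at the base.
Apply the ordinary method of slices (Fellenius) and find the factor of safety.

Ordinary method of slices: FS = Σ[c'·Δl_i + (W_i cosα_i − u_i·Δl_i)·tanφ'] / Σ W_i sinα_i, with Δl_i = b_i / cosα_i.
Slice 1: Δl = 2.7/cos(-1.7°) = 2.701 m; N'_1 = 61·cos(-1.7°) − 12·2.701 = 28.6; c'Δl = 26.47; W sinα = -1.8
Slice 2: Δl = 1.6/cos13.1° = 1.643 m; N'_2 = 81·cos13.1° − 8·1.643 = 65.8; c'Δl = 16.10; W sinα = 18.4
Slice 3: Δl = 1.5/cos24.3° = 1.646 m; N'_3 = 85·cos24.3° − 17·1.646 = 49.5; c'Δl = 16.13; W sinα = 35.0
Slice 4: Δl = 2.9/cos42.4° = 3.927 m; N'_4 = 89·cos42.4° − 14·3.927 = 10.7; c'Δl = 38.49; W sinα = 60.0
Σc'Δl = 97.2 kN/m; ΣN' = 154.5 kN/m; ΣW sinα = 111.5 kN/m
Resisting = 97.2 + 154.5·tan29.2° = 97.2 + 86.4 = 183.6 kN/m
FS = 183.6 / 111.5 = 1.646

FS = 1.65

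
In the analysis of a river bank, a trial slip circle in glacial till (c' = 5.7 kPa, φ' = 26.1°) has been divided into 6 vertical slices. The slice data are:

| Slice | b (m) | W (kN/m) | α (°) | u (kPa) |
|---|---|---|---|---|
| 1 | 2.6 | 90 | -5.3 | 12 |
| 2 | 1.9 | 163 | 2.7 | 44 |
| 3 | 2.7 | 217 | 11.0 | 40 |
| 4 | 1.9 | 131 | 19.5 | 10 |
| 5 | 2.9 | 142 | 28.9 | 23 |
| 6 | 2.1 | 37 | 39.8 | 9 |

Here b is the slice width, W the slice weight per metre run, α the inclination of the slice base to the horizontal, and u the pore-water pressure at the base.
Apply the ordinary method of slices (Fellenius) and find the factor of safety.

Ordinary method of slices: FS = Σ[c'·Δl_i + (W_i cosα_i − u_i·Δl_i)·tanφ'] / Σ W_i sinα_i, with Δl_i = b_i / cosα_i.
Slice 1: Δl = 2.6/cos(-5.3°) = 2.611 m; N'_1 = 90·cos(-5.3°) − 12·2.611 = 58.3; c'Δl = 14.88; W sinα = -8.3
Slice 2: Δl = 1.9/cos2.7° = 1.902 m; N'_2 = 163·cos2.7° − 44·1.902 = 79.1; c'Δl = 10.84; W sinα = 7.7
Slice 3: Δl = 2.7/cos11.0° = 2.751 m; N'_3 = 217·cos11.0° − 40·2.751 = 103.0; c'Δl = 15.68; W sinα = 41.4
Slice 4: Δl = 1.9/cos19.5° = 2.016 m; N'_4 = 131·cos19.5° − 10·2.016 = 103.3; c'Δl = 11.49; W sinα = 43.7
Slice 5: Δl = 2.9/cos28.9° = 3.313 m; N'_5 = 142·cos28.9° − 23·3.313 = 48.1; c'Δl = 18.88; W sinα = 68.6
Slice 6: Δl = 2.1/cos39.8° = 2.733 m; N'_6 = 37·cos39.8° − 9·2.733 = 3.8; c'Δl = 15.58; W sinα = 23.7
Σc'Δl = 87.4 kN/m; ΣN' = 395.7 kN/m; ΣW sinα = 176.8 kN/m
Resisting = 87.4 + 395.7·tan26.1° = 87.4 + 193.8 = 281.2 kN/m
FS = 281.2 / 176.8 = 1.590

FS = 1.59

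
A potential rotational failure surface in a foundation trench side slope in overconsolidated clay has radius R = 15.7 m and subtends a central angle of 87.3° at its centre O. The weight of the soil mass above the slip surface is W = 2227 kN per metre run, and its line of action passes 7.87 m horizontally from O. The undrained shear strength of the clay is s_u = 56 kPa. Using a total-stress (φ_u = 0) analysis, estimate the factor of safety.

Taking moments about the centre O, the resisting moment is provided by the undrained shear strength acting along the arc:
Arc length L_a = R·θ = 15.7·(87.3°·π/180) = 15.7·1.5237 = 23.92 m
M_R = s_u·L_a·R = 56·23.92·15.7 = 21031.9 kN·m/m
M_D = W·d = 2227·7.87 = 17526.5 kN·m/m
FS = M_R / M_D = 21031.9 / 17526.5 = 1.200

FS = 1.20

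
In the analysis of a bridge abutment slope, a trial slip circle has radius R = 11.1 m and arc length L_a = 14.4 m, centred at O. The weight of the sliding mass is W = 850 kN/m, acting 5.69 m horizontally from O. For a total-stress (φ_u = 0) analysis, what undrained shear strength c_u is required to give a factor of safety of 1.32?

FS = c_u·L_a·R / (W·d), so c_u = FS·W·d / (L_a·R).
c_u = 1.32·850·5.69 / (14.40·11.1) = 6384.2 / 159.84 = 39.94 kPa

c_u = 39.9 kPa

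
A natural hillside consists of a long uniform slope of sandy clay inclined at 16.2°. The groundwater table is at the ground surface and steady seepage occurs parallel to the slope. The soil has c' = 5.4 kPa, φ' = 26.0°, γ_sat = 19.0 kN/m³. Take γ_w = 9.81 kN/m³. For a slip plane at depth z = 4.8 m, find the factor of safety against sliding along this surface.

FS = 1.03

With seepage parallel to the slope and the water table at the surface, the effective normal stress on the slip plane uses the buoyant unit weight γ' = γ_sat − γ_w while the driving shear stress uses γ_sat:
FS = [c' + γ' z cos²β tanφ'] / [γ_sat z sinβ cosβ]
γ' = 19.0 − 9.81 = 9.19 kN/m³
Numerator = 5.4 + 9.19·4.8·cos²16.2°·tan26.0° = 5.4 + 9.19·4.8·0.9222·0.4877 = 25.240 kPa
Denominator = 19.0·4.8·sin16.2°·cos16.2° = 19.0·4.8·0.2790·0.9603 = 24.434 kPa
FS = 25.240 / 24.434 = 1.033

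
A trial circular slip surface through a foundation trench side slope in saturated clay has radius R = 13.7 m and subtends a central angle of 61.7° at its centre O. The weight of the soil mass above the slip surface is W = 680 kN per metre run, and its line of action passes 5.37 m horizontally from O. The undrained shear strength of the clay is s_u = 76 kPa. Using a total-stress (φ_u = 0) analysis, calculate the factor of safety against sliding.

FS = 4.21

Taking moments about the centre O, the resisting moment is provided by the undrained shear strength acting along the arc:
Arc length L_a = R·θ = 13.7·(61.7°·π/180) = 13.7·1.0769 = 14.75 m
M_R = s_u·L_a·R = 76·14.75·13.7 = 15360.9 kN·m/m
M_D = W·d = 680·5.37 = 3651.6 kN·m/m
FS = M_R / M_D = 15360.9 / 3651.6 = 4.207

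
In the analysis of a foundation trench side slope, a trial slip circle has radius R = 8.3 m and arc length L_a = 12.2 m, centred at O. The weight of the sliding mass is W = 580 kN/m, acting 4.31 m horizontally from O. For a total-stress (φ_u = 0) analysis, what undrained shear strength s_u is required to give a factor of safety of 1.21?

s_u = 29.9 kPa

FS = s_u·L_a·R / (W·d), so s_u = FS·W·d / (L_a·R).
s_u = 1.21·580·4.31 / (12.20·8.3) = 3024.8 / 101.26 = 29.87 kPa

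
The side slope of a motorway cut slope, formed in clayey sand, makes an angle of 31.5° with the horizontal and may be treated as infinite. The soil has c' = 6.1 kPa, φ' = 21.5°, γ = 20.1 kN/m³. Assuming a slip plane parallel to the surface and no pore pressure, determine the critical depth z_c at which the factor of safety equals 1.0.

Setting FS = 1.00 in FS = [c' + γz cos²β tanφ'] / [γz sinβ cosβ] and solving for z:
z = c' / [γ cosβ (FS·sinβ − cosβ·tanφ')]
  = 6.1 / [20.1·cos31.5°·(1.00·sin31.5° − cos31.5°·tan21.5°)]
  = 6.1 / [20.1·0.8526·(1.00·0.5225 − 0.8526·0.3939)]
  = 6.1 / 3.1986 = 1.907 m

z_c = 1.91 m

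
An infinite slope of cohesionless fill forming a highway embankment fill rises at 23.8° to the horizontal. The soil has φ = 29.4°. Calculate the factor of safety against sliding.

For a dry cohesionless infinite slope the factor of safety is FS = tanφ / tanβ.
FS = tan29.4° / tan23.8° = 0.5635 / 0.4411 = 1.278

FS = 1.28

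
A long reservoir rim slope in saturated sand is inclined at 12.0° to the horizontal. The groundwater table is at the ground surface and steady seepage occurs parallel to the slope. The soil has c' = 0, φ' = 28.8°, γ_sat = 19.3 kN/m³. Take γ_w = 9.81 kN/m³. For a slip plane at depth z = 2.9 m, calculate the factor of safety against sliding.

With seepage parallel to the slope and the water table at the surface, the effective normal stress on the slip plane uses the buoyant unit weight γ' = γ_sat − γ_w while the driving shear stress uses γ_sat:
FS = [c' + γ' z cos²β tanφ'] / [γ_sat z sinβ cosβ]
(For c' = 0 this reduces to FS = (γ'/γ_sat)·tanφ'/tanβ.)
γ' = 19.3 − 9.81 = 9.49 kN/m³
Numerator = 0.0 + 9.49·2.9·cos²12.0°·tan28.8° = 0.0 + 9.49·2.9·0.9568·0.5498 = 14.476 kPa
Denominator = 19.3·2.9·sin12.0°·cos12.0° = 19.3·2.9·0.2079·0.9781 = 11.383 kPa
FS = 14.476 / 11.383 = 1.272

FS = 1.27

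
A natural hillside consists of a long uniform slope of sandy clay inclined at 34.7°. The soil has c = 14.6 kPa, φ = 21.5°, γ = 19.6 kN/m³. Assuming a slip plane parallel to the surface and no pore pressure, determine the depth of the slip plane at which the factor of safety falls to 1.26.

Setting FS = 1.26 in FS = [c + γz cos²β tanφ] / [γz sinβ cosβ] and solving for z:
z = c / [γ cosβ (FS·sinβ − cosβ·tanφ)]
  = 14.6 / [19.6·cos34.7°·(1.26·sin34.7° − cos34.7°·tan21.5°)]
  = 14.6 / [19.6·0.8221·(1.26·0.5693 − 0.8221·0.3939)]
  = 14.6 / 6.3399 = 2.303 m

z = 2.30 m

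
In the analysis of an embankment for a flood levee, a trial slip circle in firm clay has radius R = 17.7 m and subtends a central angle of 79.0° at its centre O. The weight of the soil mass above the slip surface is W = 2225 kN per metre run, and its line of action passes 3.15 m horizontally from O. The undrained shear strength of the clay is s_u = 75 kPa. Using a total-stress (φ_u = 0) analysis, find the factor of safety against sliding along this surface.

FS = 4.62

Taking moments about the centre O, the resisting moment is provided by the undrained shear strength acting along the arc:
Arc length L_a = R·θ = 17.7·(79.0°·π/180) = 17.7·1.3788 = 24.40 m
M_R = s_u·L_a·R = 75·24.40·17.7 = 32397.6 kN·m/m
M_D = W·d = 2225·3.15 = 7008.8 kN·m/m
FS = M_R / M_D = 32397.6 / 7008.8 = 4.622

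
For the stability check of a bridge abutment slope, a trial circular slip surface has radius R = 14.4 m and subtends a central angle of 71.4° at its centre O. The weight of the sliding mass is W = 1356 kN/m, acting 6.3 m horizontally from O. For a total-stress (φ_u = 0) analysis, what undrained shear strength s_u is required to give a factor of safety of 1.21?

FS = s_u·L_a·R / (W·d), so s_u = FS·W·d / (L_a·R).
Arc length L_a = R·θ = 14.4·(71.4°·π/180) = 14.4·1.2462 = 17.94 m
s_u = 1.21·1356·6.3 / (17.94·14.4) = 10336.8 / 258.40 = 40.00 kPa

s_u = 40.0 kPa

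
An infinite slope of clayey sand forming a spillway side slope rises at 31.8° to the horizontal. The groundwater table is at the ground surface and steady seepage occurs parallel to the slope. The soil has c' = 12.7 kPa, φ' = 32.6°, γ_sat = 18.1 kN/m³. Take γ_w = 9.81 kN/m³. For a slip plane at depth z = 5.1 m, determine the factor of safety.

FS = 0.78

With seepage parallel to the slope and the water table at the surface, the effective normal stress on the slip plane uses the buoyant unit weight γ' = γ_sat − γ_w while the driving shear stress uses γ_sat:
FS = [c' + γ' z cos²β tanφ'] / [γ_sat z sinβ cosβ]
γ' = 18.1 − 9.81 = 8.29 kN/m³
Numerator = 12.7 + 8.29·5.1·cos²31.8°·tan32.6° = 12.7 + 8.29·5.1·0.7223·0.6395 = 32.230 kPa
Denominator = 18.1·5.1·sin31.8°·cos31.8° = 18.1·5.1·0.5270·0.8499 = 41.342 kPa
FS = 32.230 / 41.342 = 0.780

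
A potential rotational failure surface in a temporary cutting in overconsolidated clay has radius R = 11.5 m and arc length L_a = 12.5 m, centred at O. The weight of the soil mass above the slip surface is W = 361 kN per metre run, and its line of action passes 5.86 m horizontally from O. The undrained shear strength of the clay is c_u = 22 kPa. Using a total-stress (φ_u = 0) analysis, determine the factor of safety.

FS = 1.49

Taking moments about the centre O, the resisting moment is provided by the undrained shear strength acting along the arc:
M_R = c_u·L_a·R = 22·12.50·11.5 = 3162.5 kN·m/m
M_D = W·d = 361·5.86 = 2115.5 kN·m/m
FS = M_R / M_D = 3162.5 / 2115.5 = 1.495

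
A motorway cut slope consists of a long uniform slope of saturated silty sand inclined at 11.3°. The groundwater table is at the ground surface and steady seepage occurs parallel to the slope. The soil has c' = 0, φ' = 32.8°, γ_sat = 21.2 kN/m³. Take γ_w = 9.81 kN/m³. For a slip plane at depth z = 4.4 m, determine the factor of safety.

FS = 1.73

With seepage parallel to the slope and the water table at the surface, the effective normal stress on the slip plane uses the buoyant unit weight γ' = γ_sat − γ_w while the driving shear stress uses γ_sat:
FS = [c' + γ' z cos²β tanφ'] / [γ_sat z sinβ cosβ]
(For c' = 0 this reduces to FS = (γ'/γ_sat)·tanφ'/tanβ.)
γ' = 21.2 − 9.81 = 11.39 kN/m³
Numerator = 0.0 + 11.39·4.4·cos²11.3°·tan32.8° = 0.0 + 11.39·4.4·0.9616·0.6445 = 31.057 kPa
Denominator = 21.2·4.4·sin11.3°·cos11.3° = 21.2·4.4·0.1959·0.9806 = 17.924 kPa
FS = 31.057 / 17.924 = 1.733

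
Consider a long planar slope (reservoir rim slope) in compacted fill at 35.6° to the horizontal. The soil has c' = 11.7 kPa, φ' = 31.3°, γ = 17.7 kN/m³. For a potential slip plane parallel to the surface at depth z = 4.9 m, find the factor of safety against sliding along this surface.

For an infinite slope with a slip plane parallel to the surface (no pore pressure): FS = [c' + γz cos²β tanφ'] / [γz sinβ cosβ].
γz = 17.7·4.9 = 86.73 kN/m²
Numerator = 11.7 + 86.73·cos²35.6°·tan31.3° = 11.7 + 86.73·0.6611·0.6080 = 46.563 kPa
Denominator = 86.73·sin35.6°·cos35.6° = 86.73·0.5821·0.8131 = 41.051 kPa
FS = 46.563 / 41.051 = 1.134

FS = 1.13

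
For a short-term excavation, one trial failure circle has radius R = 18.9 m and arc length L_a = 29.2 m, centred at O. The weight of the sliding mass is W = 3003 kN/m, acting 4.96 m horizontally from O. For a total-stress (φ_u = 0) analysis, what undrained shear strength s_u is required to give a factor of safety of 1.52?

s_u = 41.0 kPa

FS = s_u·L_a·R / (W·d), so s_u = FS·W·d / (L_a·R).
s_u = 1.52·3003·4.96 / (29.20·18.9) = 22640.2 / 551.88 = 41.02 kPa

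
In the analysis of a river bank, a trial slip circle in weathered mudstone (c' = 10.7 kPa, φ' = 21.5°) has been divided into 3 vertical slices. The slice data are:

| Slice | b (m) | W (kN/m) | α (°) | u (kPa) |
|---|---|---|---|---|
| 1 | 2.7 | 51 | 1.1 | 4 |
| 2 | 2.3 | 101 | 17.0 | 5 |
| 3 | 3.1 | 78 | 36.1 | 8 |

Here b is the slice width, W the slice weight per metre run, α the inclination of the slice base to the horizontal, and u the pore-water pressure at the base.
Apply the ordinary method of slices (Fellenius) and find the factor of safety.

FS = 2.06

Ordinary method of slices: FS = Σ[c'·Δl_i + (W_i cosα_i − u_i·Δl_i)·tanφ'] / Σ W_i sinα_i, with Δl_i = b_i / cosα_i.
Slice 1: Δl = 2.7/cos1.1° = 2.700 m; N'_1 = 51·cos1.1° − 4·2.700 = 40.2; c'Δl = 28.90; W sinα = 1.0
Slice 2: Δl = 2.3/cos17.0° = 2.405 m; N'_2 = 101·cos17.0° − 5·2.405 = 84.6; c'Δl = 25.73; W sinα = 29.5
Slice 3: Δl = 3.1/cos36.1° = 3.837 m; N'_3 = 78·cos36.1° − 8·3.837 = 32.3; c'Δl = 41.05; W sinα = 46.0
Σc'Δl = 95.7 kN/m; ΣN' = 157.1 kN/m; ΣW sinα = 76.5 kN/m
Resisting = 95.7 + 157.1·tan21.5° = 95.7 + 61.9 = 157.6 kN/m
FS = 157.6 / 76.5 = 2.060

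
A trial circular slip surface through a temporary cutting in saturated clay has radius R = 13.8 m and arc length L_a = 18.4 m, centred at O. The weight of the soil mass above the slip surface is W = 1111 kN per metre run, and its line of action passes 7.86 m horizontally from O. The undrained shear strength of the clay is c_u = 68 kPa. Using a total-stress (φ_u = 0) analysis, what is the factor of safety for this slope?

Taking moments about the centre O, the resisting moment is provided by the undrained shear strength acting along the arc:
M_R = c_u·L_a·R = 68·18.40·13.8 = 17266.6 kN·m/m
M_D = W·d = 1111·7.86 = 8732.5 kN·m/m
FS = M_R / M_D = 17266.6 / 8732.5 = 1.977

FS = 1.98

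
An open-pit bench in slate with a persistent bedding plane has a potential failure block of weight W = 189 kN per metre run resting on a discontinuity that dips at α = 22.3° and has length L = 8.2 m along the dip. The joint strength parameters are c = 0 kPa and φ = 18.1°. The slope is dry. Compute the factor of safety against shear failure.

Resolving the block weight along and normal to the plane and applying the Mohr–Coulomb strength on the joint:
N' = W cosα = 189·cos22.3° = 174.9 kN/m
Driving force T = W sinα = 189·sin22.3° = 71.7 kN/m
Resisting force R = c·L + N'·tanφ = 0·8.2 + 174.9·tan18.1° = 0.0 + 57.2 = 57.2 kN/m
FS = R / T = 57.2 / 71.7 = 0.797

FS = 0.80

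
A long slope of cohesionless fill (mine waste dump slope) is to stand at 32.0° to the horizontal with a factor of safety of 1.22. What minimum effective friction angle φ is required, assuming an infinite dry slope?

φ = 37.3°

FS = tanφ/tanβ ⇒ tanφ = FS · tanβ = 1.22 · tan32.0° = 0.7623
φ = arctan(0.7623) = 37.32°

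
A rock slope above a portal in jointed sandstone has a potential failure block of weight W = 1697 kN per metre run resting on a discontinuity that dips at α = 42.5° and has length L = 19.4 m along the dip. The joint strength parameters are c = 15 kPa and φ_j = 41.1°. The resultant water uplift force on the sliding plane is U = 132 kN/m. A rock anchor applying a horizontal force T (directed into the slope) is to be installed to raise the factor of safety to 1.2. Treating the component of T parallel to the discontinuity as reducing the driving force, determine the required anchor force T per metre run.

Resolving forces along and normal to the sliding plane, with the horizontal anchor force T adding T·sinα to the effective normal force and T·cosα acting up the plane against the driving force:
FS = [cL + (W cosα − U + T sinα) tanφ_j] / [W sinα − T cosα]
Without the anchor: N' = 1119.2 kN/m, driving T_d = 1146.5 kN/m, resisting R = 15·19.4 + 1119.2·tan41.1° = 1267.3 kN/m, FS = 1.11.
Setting FS = 1.2 and solving for T:
1.2·(1146.5 − T cos42.5°) = 1267.3 + T sin42.5°·tan41.1°
T·(sin42.5°·tan41.1° + 1.2·cos42.5°) = 1.2·1146.5 − 1267.3
T·(0.6756·0.8724 + 1.2·0.7373) = 1375.8 − 1267.3 = 108.5
T·1.4741 = 108.5
T = 73.6 kN/m

T = 74 kN/m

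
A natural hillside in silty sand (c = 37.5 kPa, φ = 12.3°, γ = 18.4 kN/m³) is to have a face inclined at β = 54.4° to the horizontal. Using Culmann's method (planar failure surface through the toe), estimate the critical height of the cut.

Culmann's analysis gives the critical failure plane at α_cr = (β + φ)/2 = (54.4 + 12.3)/2 = 33.4°, and the critical height
H_c = (4c/γ) · sinβ cosφ / [1 − cos(β − φ)]
    = (4·37.5/18.4) · sin54.4°·cos12.3° / [1 − cos(42.1°)]
    = 8.152 · 0.8131·0.9770 / [1 − 0.7420]
    = 8.152 · 0.7944 / 0.2580
    = 25.10 m

H_c = 25.10 m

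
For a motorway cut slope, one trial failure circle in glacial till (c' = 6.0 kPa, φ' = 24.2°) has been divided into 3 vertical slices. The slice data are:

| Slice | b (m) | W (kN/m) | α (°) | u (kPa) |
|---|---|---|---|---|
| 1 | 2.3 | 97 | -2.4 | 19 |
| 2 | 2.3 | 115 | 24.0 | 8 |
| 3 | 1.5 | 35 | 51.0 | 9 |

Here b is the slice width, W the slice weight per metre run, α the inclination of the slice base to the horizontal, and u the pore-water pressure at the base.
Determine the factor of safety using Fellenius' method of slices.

FS = 1.51

Ordinary method of slices: FS = Σ[c'·Δl_i + (W_i cosα_i − u_i·Δl_i)·tanφ'] / Σ W_i sinα_i, with Δl_i = b_i / cosα_i.
Slice 1: Δl = 2.3/cos(-2.4°) = 2.302 m; N'_1 = 97·cos(-2.4°) − 19·2.302 = 53.2; c'Δl = 13.81; W sinα = -4.1
Slice 2: Δl = 2.3/cos24.0° = 2.518 m; N'_2 = 115·cos24.0° − 8·2.518 = 84.9; c'Δl = 15.11; W sinα = 46.8
Slice 3: Δl = 1.5/cos51.0° = 2.384 m; N'_3 = 35·cos51.0° − 9·2.384 = 0.6; c'Δl = 14.30; W sinα = 27.2
Σc'Δl = 43.2 kN/m; ΣN' = 138.7 kN/m; ΣW sinα = 69.9 kN/m
Resisting = 43.2 + 138.7·tan24.2° = 43.2 + 62.3 = 105.5 kN/m
FS = 105.5 / 69.9 = 1.510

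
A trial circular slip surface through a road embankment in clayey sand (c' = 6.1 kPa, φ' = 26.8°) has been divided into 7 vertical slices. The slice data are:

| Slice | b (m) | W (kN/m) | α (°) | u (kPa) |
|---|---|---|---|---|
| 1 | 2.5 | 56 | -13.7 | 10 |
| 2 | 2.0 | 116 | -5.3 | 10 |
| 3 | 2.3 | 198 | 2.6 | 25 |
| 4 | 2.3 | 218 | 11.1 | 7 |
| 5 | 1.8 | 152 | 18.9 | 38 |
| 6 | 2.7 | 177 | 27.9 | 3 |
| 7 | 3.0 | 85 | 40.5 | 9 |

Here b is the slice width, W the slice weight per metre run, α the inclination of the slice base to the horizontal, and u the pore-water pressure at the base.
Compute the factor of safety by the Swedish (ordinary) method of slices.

FS = 2.19

Ordinary method of slices: FS = Σ[c'·Δl_i + (W_i cosα_i − u_i·Δl_i)·tanφ'] / Σ W_i sinα_i, with Δl_i = b_i / cosα_i.
Slice 1: Δl = 2.5/cos(-13.7°) = 2.573 m; N'_1 = 56·cos(-13.7°) − 10·2.573 = 28.7; c'Δl = 15.70; W sinα = -13.3
Slice 2: Δl = 2.0/cos(-5.3°) = 2.009 m; N'_2 = 116·cos(-5.3°) − 10·2.009 = 95.4; c'Δl = 12.25; W sinα = -10.7
Slice 3: Δl = 2.3/cos2.6° = 2.302 m; N'_3 = 198·cos2.6° − 25·2.302 = 140.2; c'Δl = 14.04; W sinα = 9.0
Slice 4: Δl = 2.3/cos11.1° = 2.344 m; N'_4 = 218·cos11.1° − 7·2.344 = 197.5; c'Δl = 14.30; W sinα = 42.0
Slice 5: Δl = 1.8/cos18.9° = 1.903 m; N'_5 = 152·cos18.9° − 38·1.903 = 71.5; c'Δl = 11.61; W sinα = 49.2
Slice 6: Δl = 2.7/cos27.9° = 3.055 m; N'_6 = 177·cos27.9° − 3·3.055 = 147.3; c'Δl = 18.64; W sinα = 82.8
Slice 7: Δl = 3.0/cos40.5° = 3.945 m; N'_7 = 85·cos40.5° − 9·3.945 = 29.1; c'Δl = 24.07; W sinα = 55.2
Σc'Δl = 110.6 kN/m; ΣN' = 709.7 kN/m; ΣW sinα = 214.2 kN/m
Resisting = 110.6 + 709.7·tan26.8° = 110.6 + 358.5 = 469.1 kN/m
FS = 469.1 / 214.2 = 2.190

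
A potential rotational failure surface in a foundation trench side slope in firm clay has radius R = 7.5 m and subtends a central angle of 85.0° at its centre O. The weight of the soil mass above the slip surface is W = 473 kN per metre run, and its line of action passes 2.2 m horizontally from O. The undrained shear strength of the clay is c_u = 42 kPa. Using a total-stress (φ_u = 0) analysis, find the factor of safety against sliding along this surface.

FS = 3.37

Taking moments about the centre O, the resisting moment is provided by the undrained shear strength acting along the arc:
Arc length L_a = R·θ = 7.5·(85.0°·π/180) = 7.5·1.4835 = 11.13 m
M_R = c_u·L_a·R = 42·11.13·7.5 = 3504.8 kN·m/m
M_D = W·d = 473·2.2 = 1040.6 kN·m/m
FS = M_R / M_D = 3504.8 / 1040.6 = 3.368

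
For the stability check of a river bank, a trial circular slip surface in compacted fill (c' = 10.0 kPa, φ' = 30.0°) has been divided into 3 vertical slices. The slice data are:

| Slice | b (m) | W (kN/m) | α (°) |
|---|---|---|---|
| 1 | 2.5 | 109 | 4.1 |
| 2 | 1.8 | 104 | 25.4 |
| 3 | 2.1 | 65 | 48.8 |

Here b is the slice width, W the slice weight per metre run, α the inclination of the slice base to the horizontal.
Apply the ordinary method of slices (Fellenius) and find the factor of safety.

FS = 2.16

Ordinary method of slices: FS = Σ[c'·Δl_i + (W_i cosα_i)·tanφ'] / Σ W_i sinα_i, with Δl_i = b_i / cosα_i.
Slice 1: Δl = 2.5/cos4.1° = 2.506 m; N'_1 = 109·cos4.1° = 108.7; c'Δl = 25.06; W sinα = 7.8
Slice 2: Δl = 1.8/cos25.4° = 1.993 m; N'_2 = 104·cos25.4° = 93.9; c'Δl = 19.93; W sinα = 44.6
Slice 3: Δl = 2.1/cos48.8° = 3.188 m; N'_3 = 65·cos48.8° = 42.8; c'Δl = 31.88; W sinα = 48.9
Σc'Δl = 76.9 kN/m; ΣN' = 245.5 kN/m; ΣW sinα = 101.3 kN/m
Resisting = 76.9 + 245.5·tan30.0° = 76.9 + 141.7 = 218.6 kN/m
FS = 218.6 / 101.3 = 2.158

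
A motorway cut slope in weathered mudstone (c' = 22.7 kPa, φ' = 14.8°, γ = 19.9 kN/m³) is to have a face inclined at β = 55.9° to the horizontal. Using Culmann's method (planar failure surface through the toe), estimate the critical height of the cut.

H_c = 14.82 m

Culmann's analysis gives the critical failure plane at α_cr = (β + φ')/2 = (55.9 + 14.8)/2 = 35.4°, and the critical height
H_c = (4c'/γ) · sinβ cosφ' / [1 − cos(β − φ')]
    = (4·22.7/19.9) · sin55.9°·cos14.8° / [1 − cos(41.1°)]
    = 4.563 · 0.8281·0.9668 / [1 − 0.7536]
    = 4.563 · 0.8006 / 0.2464
    = 14.82 m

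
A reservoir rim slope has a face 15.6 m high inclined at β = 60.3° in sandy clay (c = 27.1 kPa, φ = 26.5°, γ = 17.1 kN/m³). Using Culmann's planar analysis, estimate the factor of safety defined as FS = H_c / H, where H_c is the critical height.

H_c = (4c/γ) · sinβ cosφ / [1 − cos(β − φ)]
    = (4·27.1/17.1) · sin60.3°·cos26.5° / [1 − cos33.8°]
    = 6.339 · 0.7774 / 0.1690 = 29.16 m
FS = H_c / H = 29.16 / 15.6 = 1.869

FS = 1.87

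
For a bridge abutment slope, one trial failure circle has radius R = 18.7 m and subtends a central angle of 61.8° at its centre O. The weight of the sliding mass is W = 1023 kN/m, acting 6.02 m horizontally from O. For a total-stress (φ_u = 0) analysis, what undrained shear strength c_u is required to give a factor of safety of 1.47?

FS = c_u·L_a·R / (W·d), so c_u = FS·W·d / (L_a·R).
Arc length L_a = R·θ = 18.7·(61.8°·π/180) = 18.7·1.0786 = 20.17 m
c_u = 1.47·1023·6.02 / (20.17·18.7) = 9052.9 / 377.18 = 24.00 kPa

c_u = 24.0 kPa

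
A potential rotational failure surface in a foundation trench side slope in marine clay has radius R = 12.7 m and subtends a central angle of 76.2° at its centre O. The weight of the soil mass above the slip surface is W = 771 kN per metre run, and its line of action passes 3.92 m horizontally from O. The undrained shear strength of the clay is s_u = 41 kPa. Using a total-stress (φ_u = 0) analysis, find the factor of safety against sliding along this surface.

FS = 2.91

Taking moments about the centre O, the resisting moment is provided by the undrained shear strength acting along the arc:
Arc length L_a = R·θ = 12.7·(76.2°·π/180) = 12.7·1.3299 = 16.89 m
M_R = s_u·L_a·R = 41·16.89·12.7 = 8794.8 kN·m/m
M_D = W·d = 771·3.92 = 3022.3 kN·m/m
FS = M_R / M_D = 8794.8 / 3022.3 = 2.910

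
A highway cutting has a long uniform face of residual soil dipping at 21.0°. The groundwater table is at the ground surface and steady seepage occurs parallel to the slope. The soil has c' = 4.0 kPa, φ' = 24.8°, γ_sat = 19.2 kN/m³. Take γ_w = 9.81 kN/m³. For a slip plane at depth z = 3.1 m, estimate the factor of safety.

With seepage parallel to the slope and the water table at the surface, the effective normal stress on the slip plane uses the buoyant unit weight γ' = γ_sat − γ_w while the driving shear stress uses γ_sat:
FS = [c' + γ' z cos²β tanφ'] / [γ_sat z sinβ cosβ]
γ' = 19.2 − 9.81 = 9.39 kN/m³
Numerator = 4.0 + 9.39·3.1·cos²21.0°·tan24.8° = 4.0 + 9.39·3.1·0.8716·0.4621 = 15.723 kPa
Denominator = 19.2·3.1·sin21.0°·cos21.0° = 19.2·3.1·0.3584·0.9336 = 19.913 kPa
FS = 15.723 / 19.913 = 0.790

FS = 0.79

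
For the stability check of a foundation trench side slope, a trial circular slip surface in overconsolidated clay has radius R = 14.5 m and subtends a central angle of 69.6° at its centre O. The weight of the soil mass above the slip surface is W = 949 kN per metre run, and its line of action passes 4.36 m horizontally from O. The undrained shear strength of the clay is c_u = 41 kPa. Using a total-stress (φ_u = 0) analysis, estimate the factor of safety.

FS = 2.53

Taking moments about the centre O, the resisting moment is provided by the undrained shear strength acting along the arc:
Arc length L_a = R·θ = 14.5·(69.6°·π/180) = 14.5·1.2147 = 17.61 m
M_R = c_u·L_a·R = 41·17.61·14.5 = 10471.4 kN·m/m
M_D = W·d = 949·4.36 = 4137.6 kN·m/m
FS = M_R / M_D = 10471.4 / 4137.6 = 2.531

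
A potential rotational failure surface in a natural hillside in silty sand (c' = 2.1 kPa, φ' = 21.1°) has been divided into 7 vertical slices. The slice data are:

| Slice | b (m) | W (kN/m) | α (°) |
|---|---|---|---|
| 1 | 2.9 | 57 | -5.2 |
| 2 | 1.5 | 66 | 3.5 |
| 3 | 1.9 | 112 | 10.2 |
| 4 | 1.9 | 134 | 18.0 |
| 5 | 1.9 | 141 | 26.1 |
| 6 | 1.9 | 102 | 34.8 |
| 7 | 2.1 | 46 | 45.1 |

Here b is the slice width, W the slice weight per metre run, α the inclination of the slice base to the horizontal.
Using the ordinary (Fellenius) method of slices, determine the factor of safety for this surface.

FS = 1.25

Ordinary method of slices: FS = Σ[c'·Δl_i + (W_i cosα_i)·tanφ'] / Σ W_i sinα_i, with Δl_i = b_i / cosα_i.
Slice 1: Δl = 2.9/cos(-5.2°) = 2.912 m; N'_1 = 57·cos(-5.2°) = 56.8; c'Δl = 6.12; W sinα = -5.2
Slice 2: Δl = 1.5/cos3.5° = 1.503 m; N'_2 = 66·cos3.5° = 65.9; c'Δl = 3.16; W sinα = 4.0
Slice 3: Δl = 1.9/cos10.2° = 1.931 m; N'_3 = 112·cos10.2° = 110.2; c'Δl = 4.05; W sinα = 19.8
Slice 4: Δl = 1.9/cos18.0° = 1.998 m; N'_4 = 134·cos18.0° = 127.4; c'Δl = 4.20; W sinα = 41.4
Slice 5: Δl = 1.9/cos26.1° = 2.116 m; N'_5 = 141·cos26.1° = 126.6; c'Δl = 4.44; W sinα = 62.0
Slice 6: Δl = 1.9/cos34.8° = 2.314 m; N'_6 = 102·cos34.8° = 83.8; c'Δl = 4.86; W sinα = 58.2
Slice 7: Δl = 2.1/cos45.1° = 2.975 m; N'_7 = 46·cos45.1° = 32.5; c'Δl = 6.25; W sinα = 32.6
Σc'Δl = 33.1 kN/m; ΣN' = 603.2 kN/m; ΣW sinα = 212.9 kN/m
Resisting = 33.1 + 603.2·tan21.1° = 33.1 + 232.7 = 265.8 kN/m
FS = 265.8 / 212.9 = 1.248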